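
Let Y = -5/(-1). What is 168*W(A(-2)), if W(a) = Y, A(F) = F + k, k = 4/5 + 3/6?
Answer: 840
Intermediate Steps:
Y = 5 (Y = -5*(-1) = 5)
k = 13/10 (k = 4*(1/5) + 3*(1/6) = 4/5 + 1/2 = 13/10 ≈ 1.3000)
A(F) = 13/10 + F (A(F) = F + 13/10 = 13/10 + F)
W(a) = 5
168*W(A(-2)) = 168*5 = 840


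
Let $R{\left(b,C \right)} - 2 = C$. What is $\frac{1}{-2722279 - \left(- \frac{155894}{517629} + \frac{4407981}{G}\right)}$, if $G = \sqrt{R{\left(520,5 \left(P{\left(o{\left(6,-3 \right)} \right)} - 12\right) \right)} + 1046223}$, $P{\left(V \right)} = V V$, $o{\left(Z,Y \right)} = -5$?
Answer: $- \frac{109024428436724445958110}{296794135449850687585874294887} + \frac{168724780945382403 \sqrt{1046290}}{296794135449850687585874294887} \approx -3.6676 \cdot 10^{-7}$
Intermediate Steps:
$P{\left(V \right)} = V^{2}$
$R{\left(b,C \right)} = 2 + C$
$G = \sqrt{1046290}$ ($G = \sqrt{\left(2 + 5 \left(\left(-5\right)^{2} - 12\right)\right) + 1046223} = \sqrt{\left(2 + 5 \left(25 - 12\right)\right) + 1046223} = \sqrt{\left(2 + 5 \cdot 13\right) + 1046223} = \sqrt{\left(2 + 65\right) + 1046223} = \sqrt{67 + 1046223} = \sqrt{1046290} \approx 1022.9$)
$\frac{1}{-2722279 - \left(- \frac{155894}{517629} + \frac{4407981}{G}\right)} = \frac{1}{-2722279 - \left(- \frac{155894}{517629} + 4407981 \frac{\sqrt{1046290}}{1046290}\right)} = \frac{1}{-2722279 + \left(\frac{155894}{517629} - \frac{4407981 \sqrt{1046290}}{1046290}\right)} = \frac{1}{- \frac{1409130400597}{517629} - \frac{4407981 \sqrt{1046290}}{1046290}}$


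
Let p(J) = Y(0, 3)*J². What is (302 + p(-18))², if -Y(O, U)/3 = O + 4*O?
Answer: 91204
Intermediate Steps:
Y(O, U) = -15*O (Y(O, U) = -3*(O + 4*O) = -15*O)
p(J) = 0 (p(J) = (-15*0)*J² = 0*J² = 0)
(302 + p(-18))² = (302 + 0)² = 302² = 91204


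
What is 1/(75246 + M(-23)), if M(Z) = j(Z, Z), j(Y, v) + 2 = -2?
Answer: 1/75242 ≈ 1.3290e-5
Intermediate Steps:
j(Y, v) = -4 (j(Y, v) = -2 - 2 = -4)
M(Z) = -4
1/(75246 + M(-23)) = 1/(75246 - 4) = 1/75242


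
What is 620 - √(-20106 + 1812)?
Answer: 620 - I*√18294 ≈ 620.0 - 135.26*I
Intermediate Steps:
620 - √(-20106 + 1812) = 620 - √(-18294) = 620 - I*√18294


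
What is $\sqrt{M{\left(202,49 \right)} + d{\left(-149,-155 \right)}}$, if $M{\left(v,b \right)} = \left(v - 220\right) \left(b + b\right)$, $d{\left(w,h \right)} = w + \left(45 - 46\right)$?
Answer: $i \sqrt{1914} \approx 43.749 i$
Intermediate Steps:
$d{\left(w,h \right)} = -1 + w$ ($d{\left(w,h \right)} = w + \left(45 - 46\right) = w - 1 = -1 + w$)
$M{\left(v,b \right)} = 2 b \left(-220 + v\right)$ ($M{\left(v,b \right)} = \left(-220 + v\right) 2 b = 2 b \left(-220 + v\right)$)
$\sqrt{M{\left(202,49 \right)} + d{\left(-149,-155 \right)}} = \sqrt{2 \cdot 49 \left(-220 + 202\right) - 150} = \sqrt{2 \cdot 49 \left(-18\right) - 150} = \sqrt{-1764 - 150} = \sqrt{-1914} = i \sqrt{1914}$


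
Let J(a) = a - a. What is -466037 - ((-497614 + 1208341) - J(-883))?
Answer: -1176764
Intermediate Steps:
J(a) = 0
-466037 - ((-497614 + 1208341) - J(-883)) = -466037 - ((-497614 + 1208341) - 1*0) = -466037 - (710727 + 0) = -466037 - 1*710727 = -466037 - 710727 = -1176764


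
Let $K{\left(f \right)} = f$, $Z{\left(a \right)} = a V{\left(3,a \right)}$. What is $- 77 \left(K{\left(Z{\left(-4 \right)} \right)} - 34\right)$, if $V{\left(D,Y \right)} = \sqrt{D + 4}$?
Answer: $2618 + 308 \sqrt{7} \approx 3432.9$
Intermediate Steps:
$V{\left(D,Y \right)} = \sqrt{4 + D}$
$Z{\left(a \right)} = a \sqrt{7}$ ($Z{\left(a \right)} = a \sqrt{4 + 3} = a \sqrt{7}$)
$- 77 \left(K{\left(Z{\left(-4 \right)} \right)} - 34\right) = - 77 \left(- 4 \sqrt{7} - 34\right) = - 77 \left(-34 - 4 \sqrt{7}\right) = 2618 + 308 \sqrt{7}$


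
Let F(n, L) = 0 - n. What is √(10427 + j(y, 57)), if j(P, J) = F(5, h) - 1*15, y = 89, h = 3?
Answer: √10407 ≈ 102.01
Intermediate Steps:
F(n, L) = -n
j(P, J) = -20 (j(P, J) = -1*5 - 1*15 = -5 - 15 = -20)
√(10427 + j(y, 57)) = √(10427 - 20) = √10407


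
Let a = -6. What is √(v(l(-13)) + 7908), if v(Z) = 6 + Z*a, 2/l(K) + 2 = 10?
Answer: 5*√1266/2 ≈ 88.952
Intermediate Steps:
l(K) = ¼ (l(K) = 2/(-2 + 10) = 2/8 = 2*(⅛) = ¼)
v(Z) = 6 - 6*Z (v(Z) = 6 + Z*(-6) = 6 - 6*Z)
√(v(l(-13)) + 7908) = √((6 - 6*¼) + 7908) = √((6 - 3/2) + 7908) = √(9/2 + 7908) = √(15825/2) = 5*√1266/2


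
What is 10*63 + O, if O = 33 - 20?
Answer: 643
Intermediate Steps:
O = 13
10*63 + O = 10*63 + 13 = 630 + 13 = 643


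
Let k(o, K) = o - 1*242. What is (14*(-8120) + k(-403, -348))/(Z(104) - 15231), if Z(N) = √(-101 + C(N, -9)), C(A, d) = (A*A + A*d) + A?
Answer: 1741284075/231973478 + 114325*√9883/231973478 ≈ 7.5554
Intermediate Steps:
C(A, d) = A + A² + A*d (C(A, d) = (A² + A*d) + A = A + A² + A*d)
Z(N) = √(-101 + N*(-8 + N)) (Z(N) = √(-101 + N*(1 + N - 9)) = √(-101 + N*(-8 + N)))
k(o, K) = -242 + o (k(o, K) = o - 242 = -242 + o)
(14*(-8120) + k(-403, -348))/(Z(104) - 15231) = (14*(-8120) + (-242 - 403))/(√(-101 + 104*(-8 + 104)) - 15231) = (-113680 - 645)/(√(-101 + 104*96) - 15231) = -114325/(√(-101 + 9984) - 15231) = -114325/(√9883 - 15231) = -114325/(-15231 + √9883)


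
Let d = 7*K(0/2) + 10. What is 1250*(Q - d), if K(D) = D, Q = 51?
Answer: 51250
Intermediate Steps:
d = 10 (d = 7*(0/2) + 10 = 7*(0*(1/2)) + 10 = 7*0 + 10 = 0 + 10 = 10)
1250*(Q - d) = 1250*(51 - 1*10) = 1250*(51 - 10) = 1250*41 = 51250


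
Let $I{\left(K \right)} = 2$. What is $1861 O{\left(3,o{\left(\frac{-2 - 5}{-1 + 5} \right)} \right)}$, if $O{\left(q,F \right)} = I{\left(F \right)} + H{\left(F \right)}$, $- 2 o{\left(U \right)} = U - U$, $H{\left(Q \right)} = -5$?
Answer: $-5583$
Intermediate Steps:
$o{\left(U \right)} = 0$ ($o{\left(U \right)} = - \frac{U - U}{2} = \left(- \frac{1}{2}\right) 0 = 0$)
$O{\left(q,F \right)} = -3$ ($O{\left(q,F \right)} = 2 - 5 = -3$)
$1861 O{\left(3,o{\left(\frac{-2 - 5}{-1 + 5} \right)} \right)} = 1861 \left(-3\right) = -5583$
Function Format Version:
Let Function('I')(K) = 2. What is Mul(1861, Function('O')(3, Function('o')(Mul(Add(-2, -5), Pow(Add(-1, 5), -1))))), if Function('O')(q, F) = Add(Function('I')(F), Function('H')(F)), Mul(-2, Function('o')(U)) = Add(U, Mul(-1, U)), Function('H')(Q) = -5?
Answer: -5583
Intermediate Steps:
Function('o')(U) = 0 (Function('o')(U) = Mul(Rational(-1, 2), Add(U, Mul(-1, U))) = Mul(Rational(-1, 2), 0) = 0)
Function('O')(q, F) = -3 (Function('O')(q, F) = Add(2, -5) = -3)
Mul(1861, Function('O')(3, Function('o')(Mul(Add(-2, -5), Pow(Add(-1, 5), -1))))) = Mul(1861, -3) = -5583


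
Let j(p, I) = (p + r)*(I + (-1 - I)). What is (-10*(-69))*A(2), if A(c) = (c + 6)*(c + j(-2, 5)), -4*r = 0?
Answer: 22080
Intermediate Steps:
r = 0 (r = -¼*0 = 0)
j(p, I) = -p (j(p, I) = (p + 0)*(I + (-1 - I)) = p*(-1) = -p)
A(c) = (2 + c)*(6 + c) (A(c) = (c + 6)*(c - 1*(-2)) = (6 + c)*(c + 2) = (6 + c)*(2 + c) = (2 + c)*(6 + c))
(-10*(-69))*A(2) = (-10*(-69))*(12 + 2² + 8*2) = 690*(12 + 4 + 16) = 690*32 = 22080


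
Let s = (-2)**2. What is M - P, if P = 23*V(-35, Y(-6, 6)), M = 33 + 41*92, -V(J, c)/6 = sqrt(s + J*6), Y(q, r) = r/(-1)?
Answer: 3805 + 138*I*sqrt(206) ≈ 3805.0 + 1980.7*I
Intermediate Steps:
Y(q, r) = -r (Y(q, r) = r*(-1) = -r)
s = 4
V(J, c) = -6*sqrt(4 + 6*J) (V(J, c) = -6*sqrt(4 + J*6) = -6*sqrt(4 + 6*J))
M = 3805 (M = 33 + 3772 = 3805)
P = -138*I*sqrt(206) (P = 23*(-6*sqrt(4 + 6*(-35))) = 23*(-6*sqrt(4 - 210)) = 23*(-6*I*sqrt(206)) = -138*I*sqrt(206) ≈ -1980.7*I)
M - P = 3805 - (-138)*I*sqrt(206) = 3805 + 138*I*sqrt(206)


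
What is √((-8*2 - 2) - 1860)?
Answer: I*√1878 ≈ 43.336*I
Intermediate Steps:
√((-8*2 - 2) - 1860) = √((-16 - 2) - 1860) = √(-18 - 1860) = √(-1878) = I*√1878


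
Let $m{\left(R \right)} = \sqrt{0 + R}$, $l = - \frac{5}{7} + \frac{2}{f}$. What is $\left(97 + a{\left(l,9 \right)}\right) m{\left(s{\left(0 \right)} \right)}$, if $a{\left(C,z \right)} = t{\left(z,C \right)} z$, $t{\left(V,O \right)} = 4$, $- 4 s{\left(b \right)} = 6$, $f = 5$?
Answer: $\frac{133 i \sqrt{6}}{2} \approx 162.89 i$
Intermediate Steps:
$s{\left(b \right)} = - \frac{3}{2}$ ($s{\left(b \right)} = \left(- \frac{1}{4}\right) 6 = - \frac{3}{2}$)
$l = - \frac{11}{35}$ ($l = - \frac{5}{7} + \frac{2}{5} = - \frac{11}{35} \approx -0.31429$)
$m{\left(R \right)} = \sqrt{R}$
$a{\left(C,z \right)} = 4 z$
$\left(97 + a{\left(l,9 \right)}\right) m{\left(s{\left(0 \right)} \right)} = \left(97 + 4 \cdot 9\right) \sqrt{- \frac{3}{2}} = \left(97 + 36\right) \frac{i \sqrt{6}}{2} = 133 \frac{i \sqrt{6}}{2} = \frac{133 i \sqrt{6}}{2}$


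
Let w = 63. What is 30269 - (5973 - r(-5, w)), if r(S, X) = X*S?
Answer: 23981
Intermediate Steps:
r(S, X) = S*X
30269 - (5973 - r(-5, w)) = 30269 - (5973 - (-5)*63) = 30269 - (5973 - 1*(-315)) = 30269 - (5973 + 315) = 30269 - 1*6288 = 30269 - 6288 = 23981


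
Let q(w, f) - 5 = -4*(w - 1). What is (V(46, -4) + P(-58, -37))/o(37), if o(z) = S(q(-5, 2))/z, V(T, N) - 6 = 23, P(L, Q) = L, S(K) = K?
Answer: -37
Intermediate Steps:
q(w, f) = 9 - 4*w (q(w, f) = 5 - 4*(w - 1) = 5 - 4*(-1 + w) = 5 + (4 - 4*w) = 9 - 4*w)
V(T, N) = 29 (V(T, N) = 6 + 23 = 29)
o(z) = 29/z (o(z) = (9 - 4*(-5))/z = (9 + 20)/z = 29/z)
(V(46, -4) + P(-58, -37))/o(37) = (29 - 58)/((29/37)) = -29/(29*(1/37)) = -29/29/37 = -29*37/29 = -37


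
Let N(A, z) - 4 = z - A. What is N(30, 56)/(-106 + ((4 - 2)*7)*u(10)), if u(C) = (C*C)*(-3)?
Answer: -15/2153 ≈ -0.0069670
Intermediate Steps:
u(C) = -3*C**2 (u(C) = C**2*(-3) = -3*C**2)
N(A, z) = 4 + z - A (N(A, z) = 4 + (z - A) = 4 + z - A)
N(30, 56)/(-106 + ((4 - 2)*7)*u(10)) = (4 + 56 - 1*30)/(-106 + ((4 - 2)*7)*(-3*10**2)) = (4 + 56 - 30)/(-106 + (2*7)*(-3*100)) = 30/(-106 + 14*(-300)) = 30/(-106 - 4200) = 30/(-4306) = 30*(-1/4306) = -15/2153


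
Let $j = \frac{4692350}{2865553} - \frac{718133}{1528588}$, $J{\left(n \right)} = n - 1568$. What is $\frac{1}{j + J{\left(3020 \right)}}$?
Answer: $\frac{4380249929164}{6365237718875379} \approx 0.00068815$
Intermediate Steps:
$J{\left(n \right)} = -1568 + n$
$j = \frac{5114821729251}{4380249929164}$ ($j = 4692350 \cdot \frac{1}{2865553} - \frac{718133}{1528588} = \frac{4692350}{2865553} - \frac{718133}{1528588} = \frac{5114821729251}{4380249929164} \approx 1.1677$)
$\frac{1}{j + J{\left(3020 \right)}} = \frac{1}{\frac{5114821729251}{4380249929164} + \left(-1568 + 3020\right)} = \frac{1}{\frac{5114821729251}{4380249929164} + 1452} = \frac{1}{\frac{6365237718875379}{4380249929164}} = \frac{4380249929164}{6365237718875379}$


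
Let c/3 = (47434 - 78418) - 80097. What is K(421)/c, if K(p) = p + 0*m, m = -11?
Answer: -421/333243 ≈ -0.0012633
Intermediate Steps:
K(p) = p (K(p) = p + 0*(-11) = p + 0 = p)
c = -333243 (c = 3*((47434 - 78418) - 80097) = 3*(-30984 - 80097) = 3*(-111081) = -333243)
K(421)/c = 421/(-333243) = 421*(-1/333243) = -421/333243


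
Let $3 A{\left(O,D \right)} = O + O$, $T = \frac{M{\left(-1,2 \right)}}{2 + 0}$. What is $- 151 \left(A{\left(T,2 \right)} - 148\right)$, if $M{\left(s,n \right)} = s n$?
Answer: $\frac{67346}{3} \approx 22449.0$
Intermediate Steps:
$M{\left(s,n \right)} = n s$
$T = -1$ ($T = \frac{2 \left(-1\right)}{2 + 0} = - \frac{2}{2} = \left(-2\right) \frac{1}{2} = -1$)
$A{\left(O,D \right)} = \frac{2 O}{3}$ ($A{\left(O,D \right)} = \frac{O + O}{3} = \frac{2 O}{3}$)
$- 151 \left(A{\left(T,2 \right)} - 148\right) = - 151 \left(\frac{2}{3} \left(-1\right) - 148\right) = - 151 \left(- \frac{2}{3} - 148\right) = \left(-151\right) \left(- \frac{446}{3}\right) = \frac{67346}{3}$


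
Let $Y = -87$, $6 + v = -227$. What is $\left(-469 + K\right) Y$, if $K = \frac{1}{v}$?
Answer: $\frac{9507186}{233} \approx 40803.0$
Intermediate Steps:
$v = -233$ ($v = -6 - 227 = -233$)
$K = - \frac{1}{233}$ ($K = \frac{1}{-233} = - \frac{1}{233} \approx -0.0042918$)
$\left(-469 + K\right) Y = \left(-469 - \frac{1}{233}\right) \left(-87\right) = \left(- \frac{109278}{233}\right) \left(-87\right) = \frac{9507186}{233}$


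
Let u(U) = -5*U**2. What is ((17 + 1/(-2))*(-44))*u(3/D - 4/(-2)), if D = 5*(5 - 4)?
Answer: 122694/5 ≈ 24539.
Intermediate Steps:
D = 5 (D = 5*1 = 5)
((17 + 1/(-2))*(-44))*u(3/D - 4/(-2)) = ((17 + 1/(-2))*(-44))*(-5*(3/5 - 4/(-2))**2) = ((17 - 1/2)*(-44))*(-5*(3*(1/5) - 4*(-1/2))**2) = ((33/2)*(-44))*(-5*(3/5 + 2)**2) = -(-3630)*(13/5)**2 = -(-3630)*169/25 = -726*(-169/5) = 122694/5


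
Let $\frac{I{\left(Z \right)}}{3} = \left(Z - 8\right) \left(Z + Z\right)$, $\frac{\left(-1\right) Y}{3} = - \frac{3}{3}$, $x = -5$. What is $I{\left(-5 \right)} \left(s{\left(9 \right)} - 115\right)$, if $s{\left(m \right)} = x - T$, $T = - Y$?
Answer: $-45630$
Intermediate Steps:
$Y = 3$ ($Y = - 3 \left(- \frac{3}{3}\right) = - 3 \left(\left(-3\right) \frac{1}{3}\right) = \left(-3\right) \left(-1\right) = 3$)
$T = -3$ ($T = \left(-1\right) 3 = -3$)
$I{\left(Z \right)} = 6 Z \left(-8 + Z\right)$ ($I{\left(Z \right)} = 3 \left(Z - 8\right) \left(Z + Z\right) = 3 \left(-8 + Z\right) 2 Z = 3 \cdot 2 Z \left(-8 + Z\right) = 6 Z \left(-8 + Z\right)$)
$s{\left(m \right)} = -2$ ($s{\left(m \right)} = -5 - -3 = -5 + 3 = -2$)
$I{\left(-5 \right)} \left(s{\left(9 \right)} - 115\right) = 6 \left(-5\right) \left(-8 - 5\right) \left(-2 - 115\right) = 6 \left(-5\right) \left(-13\right) \left(-117\right) = 390 \left(-117\right) = -45630$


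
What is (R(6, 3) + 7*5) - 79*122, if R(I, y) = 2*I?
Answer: -9591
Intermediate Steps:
(R(6, 3) + 7*5) - 79*122 = (2*6 + 7*5) - 79*122 = (12 + 35) - 9638 = 47 - 9638 = -9591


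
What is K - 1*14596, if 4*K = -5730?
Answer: -32057/2 ≈ -16029.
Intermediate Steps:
K = -2865/2 (K = (¼)*(-5730) = -2865/2 ≈ -1432.5)
K - 1*14596 = -2865/2 - 1*14596 = -2865/2 - 14596 = -32057/2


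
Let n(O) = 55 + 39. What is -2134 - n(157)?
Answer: -2228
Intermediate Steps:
n(O) = 94
-2134 - n(157) = -2134 - 1*94 = -2134 - 94 = -2228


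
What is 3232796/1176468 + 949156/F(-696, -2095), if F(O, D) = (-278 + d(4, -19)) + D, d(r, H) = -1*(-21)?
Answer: -7701723089/19215644 ≈ -400.80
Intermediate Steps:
d(r, H) = 21
F(O, D) = -257 + D (F(O, D) = (-278 + 21) + D = -257 + D)
3232796/1176468 + 949156/F(-696, -2095) = 3232796/1176468 + 949156/(-257 - 2095) = 3232796*(1/1176468) + 949156/(-2352) = 808199/294117 + 949156*(-1/2352) = 808199/294117 - 237289/588 = -7701723089/19215644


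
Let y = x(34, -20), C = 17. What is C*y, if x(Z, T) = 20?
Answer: 340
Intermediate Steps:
y = 20
C*y = 17*20 = 340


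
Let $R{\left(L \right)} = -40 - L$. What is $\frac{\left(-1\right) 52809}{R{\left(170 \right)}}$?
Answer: $\frac{17603}{70} \approx 251.47$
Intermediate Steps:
$\frac{\left(-1\right) 52809}{R{\left(170 \right)}} = \frac{\left(-1\right) 52809}{-40 - 170} = - \frac{52809}{-40 - 170} = - \frac{52809}{-210} = \left(-52809\right) \left(- \frac{1}{210}\right) = \frac{17603}{70}$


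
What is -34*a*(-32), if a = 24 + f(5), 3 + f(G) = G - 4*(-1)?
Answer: 32640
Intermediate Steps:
f(G) = 1 + G (f(G) = -3 + (G - 4*(-1)) = -3 + (G + 4) = -3 + (4 + G) = 1 + G)
a = 30 (a = 24 + (1 + 5) = 24 + 6 = 30)
-34*a*(-32) = -34*30*(-32) = -1020*(-32) = 32640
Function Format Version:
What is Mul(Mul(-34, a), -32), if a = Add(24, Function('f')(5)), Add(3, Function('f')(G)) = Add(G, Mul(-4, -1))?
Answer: 32640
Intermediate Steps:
Function('f')(G) = Add(1, G) (Function('f')(G) = Add(-3, Add(G, Mul(-4, -1))) = Add(-3, Add(G, 4)) = Add(-3, Add(4, G)) = Add(1, G))
a = 30 (a = Add(24, Add(1, 5)) = Add(24, 6) = 30)
Mul(Mul(-34, a), -32) = Mul(Mul(-34, 30), -32) = Mul(-1020, -32) = 32640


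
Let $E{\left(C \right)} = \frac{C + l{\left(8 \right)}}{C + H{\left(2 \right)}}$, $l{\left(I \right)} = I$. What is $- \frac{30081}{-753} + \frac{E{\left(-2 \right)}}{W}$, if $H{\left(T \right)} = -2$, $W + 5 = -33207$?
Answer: $\frac{666034201}{16672424} \approx 39.948$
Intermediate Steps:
$W = -33212$ ($W = -5 - 33207 = -33212$)
$E{\left(C \right)} = \frac{8 + C}{-2 + C}$ ($E{\left(C \right)} = \frac{C + 8}{C - 2} = \frac{8 + C}{-2 + C}$)
$- \frac{30081}{-753} + \frac{E{\left(-2 \right)}}{W} = - \frac{30081}{-753} + \frac{\frac{1}{-2 - 2} \left(8 - 2\right)}{-33212} = \left(-30081\right) \left(- \frac{1}{753}\right) + \frac{1}{-4} \cdot 6 \left(- \frac{1}{33212}\right) = \frac{10027}{251} + \left(- \frac{1}{4}\right) 6 \left(- \frac{1}{33212}\right) = \frac{10027}{251} - - \frac{3}{66424} = \frac{10027}{251} + \frac{3}{66424} = \frac{666034201}{16672424}$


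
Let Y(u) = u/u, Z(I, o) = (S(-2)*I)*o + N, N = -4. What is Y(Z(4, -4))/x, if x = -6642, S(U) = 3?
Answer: -1/6642 ≈ -0.00015056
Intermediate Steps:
Z(I, o) = -4 + 3*I*o (Z(I, o) = (3*I)*o - 4 = 3*I*o - 4 = -4 + 3*I*o)
Y(u) = 1
Y(Z(4, -4))/x = 1/(-6642) = 1*(-1/6642) = -1/6642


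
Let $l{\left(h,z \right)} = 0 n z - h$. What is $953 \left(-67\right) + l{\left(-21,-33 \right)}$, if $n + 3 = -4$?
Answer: $-63830$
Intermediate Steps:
$n = -7$ ($n = -3 - 4 = -7$)
$l{\left(h,z \right)} = - h$ ($l{\left(h,z \right)} = 0 \left(-7\right) z - h = 0 z - h = 0 - h = - h$)
$953 \left(-67\right) + l{\left(-21,-33 \right)} = 953 \left(-67\right) - -21 = -63851 + 21 = -63830$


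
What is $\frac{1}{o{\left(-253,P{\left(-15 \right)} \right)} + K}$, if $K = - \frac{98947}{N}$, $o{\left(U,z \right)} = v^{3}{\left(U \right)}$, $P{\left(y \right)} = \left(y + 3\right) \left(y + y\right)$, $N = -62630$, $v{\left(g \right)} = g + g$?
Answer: $- \frac{62630}{8113980449133} \approx -7.7188 \cdot 10^{-9}$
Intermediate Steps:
$v{\left(g \right)} = 2 g$
$P{\left(y \right)} = 2 y \left(3 + y\right)$ ($P{\left(y \right)} = \left(3 + y\right) 2 y = 2 y \left(3 + y\right)$)
$o{\left(U,z \right)} = 8 U^{3}$ ($o{\left(U,z \right)} = \left(2 U\right)^{3} = 8 U^{3}$)
$K = \frac{98947}{62630}$ ($K = - \frac{98947}{-62630} = \left(-98947\right) \left(- \frac{1}{62630}\right) = \frac{98947}{62630} \approx 1.5799$)
$\frac{1}{o{\left(-253,P{\left(-15 \right)} \right)} + K} = \frac{1}{8 \left(-253\right)^{3} + \frac{98947}{62630}} = \frac{1}{8 \left(-16194277\right) + \frac{98947}{62630}} = \frac{1}{-129554216 + \frac{98947}{62630}} = \frac{1}{- \frac{8113980449133}{62630}} = - \frac{62630}{8113980449133}$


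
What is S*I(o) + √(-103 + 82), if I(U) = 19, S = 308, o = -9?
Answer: 5852 + I*√21 ≈ 5852.0 + 4.5826*I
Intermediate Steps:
S*I(o) + √(-103 + 82) = 308*19 + √(-103 + 82) = 5852 + √(-21) = 5852 + I*√21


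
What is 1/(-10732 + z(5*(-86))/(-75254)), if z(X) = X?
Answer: -37627/403812749 ≈ -9.3179e-5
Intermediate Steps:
1/(-10732 + z(5*(-86))/(-75254)) = 1/(-10732 + (5*(-86))/(-75254)) = 1/(-10732 - 430*(-1/75254)) = 1/(-10732 + 215/37627) = 1/(-403812749/37627) = -37627/403812749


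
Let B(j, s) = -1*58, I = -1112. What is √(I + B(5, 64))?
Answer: 3*I*√130 ≈ 34.205*I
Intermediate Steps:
B(j, s) = -58
√(I + B(5, 64)) = √(-1112 - 58) = √(-1170) = 3*I*√130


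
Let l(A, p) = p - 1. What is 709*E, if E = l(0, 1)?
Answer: 0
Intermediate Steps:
l(A, p) = -1 + p
E = 0 (E = -1 + 1 = 0)
709*E = 709*0 = 0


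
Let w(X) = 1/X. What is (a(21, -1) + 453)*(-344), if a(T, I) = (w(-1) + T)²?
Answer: -293432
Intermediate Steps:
a(T, I) = (-1 + T)² (a(T, I) = (1/(-1) + T)² = (-1 + T)²)
(a(21, -1) + 453)*(-344) = ((-1 + 21)² + 453)*(-344) = (20² + 453)*(-344) = (400 + 453)*(-344) = 853*(-344) = -293432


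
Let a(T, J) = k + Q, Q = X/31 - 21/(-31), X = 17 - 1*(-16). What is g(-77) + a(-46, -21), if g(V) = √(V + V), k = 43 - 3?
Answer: 1294/31 + I*√154 ≈ 41.742 + 12.41*I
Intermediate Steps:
X = 33 (X = 17 + 16 = 33)
k = 40
Q = 54/31 (Q = 33/31 - 21/(-31) = 33*(1/31) - 21*(-1/31) = 33/31 + 21/31 = 54/31 ≈ 1.7419)
g(V) = √2*√V (g(V) = √(2*V) = √2*√V)
a(T, J) = 1294/31 (a(T, J) = 40 + 54/31 = 1294/31)
g(-77) + a(-46, -21) = √2*√(-77) + 1294/31 = √2*(I*√77) + 1294/31 = I*√154 + 1294/31 = 1294/31 + I*√154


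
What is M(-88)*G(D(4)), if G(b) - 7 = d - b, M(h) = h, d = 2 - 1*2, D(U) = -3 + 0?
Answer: -880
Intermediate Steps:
D(U) = -3
d = 0 (d = 2 - 2 = 0)
G(b) = 7 - b (G(b) = 7 + (0 - b) = 7 - b)
M(-88)*G(D(4)) = -88*(7 - 1*(-3)) = -88*(7 + 3) = -88*10 = -880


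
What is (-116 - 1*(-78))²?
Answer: 1444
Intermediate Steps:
(-116 - 1*(-78))² = (-116 + 78)² = (-38)² = 1444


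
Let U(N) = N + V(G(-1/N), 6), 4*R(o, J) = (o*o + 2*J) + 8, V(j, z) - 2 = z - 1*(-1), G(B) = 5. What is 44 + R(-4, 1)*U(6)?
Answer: 283/2 ≈ 141.50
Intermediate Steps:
V(j, z) = 3 + z (V(j, z) = 2 + (z - 1*(-1)) = 2 + (z + 1) = 2 + (1 + z) = 3 + z)
R(o, J) = 2 + J/2 + o**2/4 (R(o, J) = ((o*o + 2*J) + 8)/4 = ((o**2 + 2*J) + 8)/4 = (8 + o**2 + 2*J)/4 = 2 + J/2 + o**2/4)
U(N) = 9 + N (U(N) = N + (3 + 6) = N + 9 = 9 + N)
44 + R(-4, 1)*U(6) = 44 + (2 + (1/2)*1 + (1/4)*(-4)**2)*(9 + 6) = 44 + (2 + 1/2 + (1/4)*16)*15 = 44 + (2 + 1/2 + 4)*15 = 44 + (13/2)*15 = 44 + 195/2 = 283/2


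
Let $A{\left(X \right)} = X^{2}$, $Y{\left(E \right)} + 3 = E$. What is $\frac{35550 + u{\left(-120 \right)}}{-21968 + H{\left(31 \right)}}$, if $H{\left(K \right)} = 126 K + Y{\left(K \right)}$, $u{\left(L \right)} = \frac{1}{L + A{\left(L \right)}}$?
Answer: $- \frac{507654001}{257525520} \approx -1.9713$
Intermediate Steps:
$Y{\left(E \right)} = -3 + E$
$u{\left(L \right)} = \frac{1}{L + L^{2}}$
$H{\left(K \right)} = -3 + 127 K$ ($H{\left(K \right)} = 126 K + \left(-3 + K\right) = -3 + 127 K$)
$\frac{35550 + u{\left(-120 \right)}}{-21968 + H{\left(31 \right)}} = \frac{35550 + \frac{1}{\left(-120\right) \left(1 - 120\right)}}{-21968 + \left(-3 + 127 \cdot 31\right)} = \frac{35550 - \frac{1}{120 \left(-119\right)}}{-21968 + \left(-3 + 3937\right)} = \frac{35550 - - \frac{1}{14280}}{-21968 + 3934} = \frac{35550 + \frac{1}{14280}}{-18034} = \frac{507654001}{14280} \left(- \frac{1}{18034}\right) = - \frac{507654001}{257525520}$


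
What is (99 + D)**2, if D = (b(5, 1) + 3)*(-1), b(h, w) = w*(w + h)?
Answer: 8100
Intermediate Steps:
b(h, w) = w*(h + w)
D = -9 (D = (1*(5 + 1) + 3)*(-1) = (1*6 + 3)*(-1) = (6 + 3)*(-1) = 9*(-1) = -9)
(99 + D)**2 = (99 - 9)**2 = 90**2 = 8100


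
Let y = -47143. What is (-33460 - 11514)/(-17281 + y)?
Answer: 22487/32212 ≈ 0.69809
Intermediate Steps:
(-33460 - 11514)/(-17281 + y) = (-33460 - 11514)/(-17281 - 47143) = -44974/(-64424) = -44974*(-1/64424) = 22487/32212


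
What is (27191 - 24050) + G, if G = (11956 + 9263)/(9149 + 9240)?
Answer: 57781068/18389 ≈ 3142.2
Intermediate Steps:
G = 21219/18389 ≈ 1.1539
(27191 - 24050) + G = (27191 - 24050) + 21219/18389 = 3141 + 21219/18389 = 57781068/18389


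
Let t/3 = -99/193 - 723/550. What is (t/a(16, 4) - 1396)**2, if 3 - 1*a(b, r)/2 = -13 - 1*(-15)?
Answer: 88180945828956289/45071290000 ≈ 1.9565e+6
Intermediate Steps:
a(b, r) = 2 (a(b, r) = 6 - 2*(-13 - 1*(-15)) = 6 - 2*(-13 + 15) = 6 - 2*2 = 6 - 4 = 2)
t = -581967/106150 (t = 3*(-99/193 - 723/550) = 3*(-193989/106150) = -581967/106150 ≈ -5.4825)
(t/a(16, 4) - 1396)**2 = (-581967/106150/2 - 1396)**2 = (-581967/106150*1/2 - 1396)**2 = (-581967/212300 - 1396)**2 = (-296952767/212300)**2 = 88180945828956289/45071290000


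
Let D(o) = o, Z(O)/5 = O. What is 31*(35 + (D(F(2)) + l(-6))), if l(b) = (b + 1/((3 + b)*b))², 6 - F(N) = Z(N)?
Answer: 666283/324 ≈ 2056.4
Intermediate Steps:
Z(O) = 5*O
F(N) = 6 - 5*N
l(b) = (b + 1/(b*(3 + b)))²
31*(35 + (D(F(2)) + l(-6))) = 31*(35 + ((6 - 5*2) + (1 + (-6)³ + 3*(-6)²)²/((-6)²*(3 - 6)²))) = 31*(35 + ((6 - 10) + (1/36)*(1 - 216 + 3*36)²/(-3)²)) = 31*(35 + (-4 + (1/36)*(⅑)*(1 - 216 + 108)²)) = 31*(35 + (-4 + (1/36)*(⅑)*(-107)²)) = 31*(35 + (-4 + (1/36)*(⅑)*11449)) = 31*(35 + (-4 + 11449/324)) = 31*(35 + 10153/324) = 31*(21493/324) = 666283/324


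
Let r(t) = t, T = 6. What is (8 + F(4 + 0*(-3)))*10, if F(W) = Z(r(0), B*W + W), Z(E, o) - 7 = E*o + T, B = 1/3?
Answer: 210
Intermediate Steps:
B = ⅓ ≈ 0.33333
Z(E, o) = 13 + E*o (Z(E, o) = 7 + (E*o + 6) = 7 + (6 + E*o) = 13 + E*o)
F(W) = 13 (F(W) = 13 + 0*(W/3 + W) = 13 + 0*(4*W/3) = 13 + 0 = 13)
(8 + F(4 + 0*(-3)))*10 = (8 + 13)*10 = 21*10 = 210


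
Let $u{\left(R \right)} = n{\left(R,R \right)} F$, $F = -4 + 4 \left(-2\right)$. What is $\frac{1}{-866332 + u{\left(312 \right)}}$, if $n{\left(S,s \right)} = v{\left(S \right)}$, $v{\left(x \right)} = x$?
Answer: $- \frac{1}{870076} \approx -1.1493 \cdot 10^{-6}$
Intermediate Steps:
$n{\left(S,s \right)} = S$
$F = -12$ ($F = -4 - 8 = -12$)
$u{\left(R \right)} = - 12 R$ ($u{\left(R \right)} = R \left(-12\right) = - 12 R$)
$\frac{1}{-866332 + u{\left(312 \right)}} = \frac{1}{-866332 - 3744} = \frac{1}{-870076} = - \frac{1}{870076}$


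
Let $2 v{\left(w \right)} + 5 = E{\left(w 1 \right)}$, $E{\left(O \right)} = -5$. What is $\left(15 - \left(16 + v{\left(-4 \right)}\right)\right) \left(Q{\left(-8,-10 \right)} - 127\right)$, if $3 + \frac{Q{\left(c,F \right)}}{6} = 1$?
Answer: $-556$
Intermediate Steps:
$Q{\left(c,F \right)} = -12$ ($Q{\left(c,F \right)} = -18 + 6 \cdot 1 = -18 + 6 = -12$)
$v{\left(w \right)} = -5$ ($v{\left(w \right)} = - \frac{5}{2} + \frac{1}{2} \left(-5\right) = - \frac{5}{2} - \frac{5}{2} = -5$)
$\left(15 - \left(16 + v{\left(-4 \right)}\right)\right) \left(Q{\left(-8,-10 \right)} - 127\right) = \left(15 - \left(16 - 5\right)\right) \left(-12 - 127\right) = \left(15 - 11\right) \left(-139\right) = 4 \left(-139\right) = -556$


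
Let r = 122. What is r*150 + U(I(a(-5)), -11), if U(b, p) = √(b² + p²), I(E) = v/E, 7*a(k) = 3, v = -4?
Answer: 18300 + √1873/3 ≈ 18314.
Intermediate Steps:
a(k) = 3/7 (a(k) = (⅐)*3 = 3/7)
I(E) = -4/E
r*150 + U(I(a(-5)), -11) = 122*150 + √((-4/3/7)² + (-11)²) = 18300 + √((-4*7/3)² + 121) = 18300 + √((-28/3)² + 121) = 18300 + √(784/9 + 121) = 18300 + √(1873/9) = 18300 + √1873/3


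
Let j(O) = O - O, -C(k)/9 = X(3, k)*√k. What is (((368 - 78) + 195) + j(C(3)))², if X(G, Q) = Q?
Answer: 235225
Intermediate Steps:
C(k) = -9*k^(3/2) (C(k) = -9*k*√k = -9*k^(3/2))
j(O) = 0
(((368 - 78) + 195) + j(C(3)))² = (((368 - 78) + 195) + 0)² = ((290 + 195) + 0)² = (485 + 0)² = 485² = 235225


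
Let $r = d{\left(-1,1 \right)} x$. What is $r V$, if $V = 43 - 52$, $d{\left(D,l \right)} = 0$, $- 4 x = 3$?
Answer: $0$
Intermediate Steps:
$x = - \frac{3}{4}$ ($x = \left(- \frac{1}{4}\right) 3 = - \frac{3}{4} \approx -0.75$)
$r = 0$ ($r = 0 \left(- \frac{3}{4}\right) = 0$)
$V = -9$
$r V = 0 \left(-9\right) = 0$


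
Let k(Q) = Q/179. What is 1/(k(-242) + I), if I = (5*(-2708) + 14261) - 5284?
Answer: -179/817019 ≈ -0.00021909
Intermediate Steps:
k(Q) = Q/179 (k(Q) = Q*(1/179) = Q/179)
I = -4563 (I = (-13540 + 14261) - 5284 = 721 - 5284 = -4563)
1/(k(-242) + I) = 1/((1/179)*(-242) - 4563) = 1/(-242/179 - 4563) = 1/(-817019/179) = -179/817019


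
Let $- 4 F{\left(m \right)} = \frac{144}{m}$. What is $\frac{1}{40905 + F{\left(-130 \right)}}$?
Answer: $\frac{65}{2658843} \approx 2.4447 \cdot 10^{-5}$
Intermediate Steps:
$F{\left(m \right)} = - \frac{36}{m}$ ($F{\left(m \right)} = - \frac{144 \frac{1}{m}}{4} = - \frac{36}{m}$)
$\frac{1}{40905 + F{\left(-130 \right)}} = \frac{1}{40905 - \frac{36}{-130}} = \frac{1}{40905 - - \frac{18}{65}} = \frac{1}{40905 + \frac{18}{65}} = \frac{1}{\frac{2658843}{65}} = \frac{65}{2658843}$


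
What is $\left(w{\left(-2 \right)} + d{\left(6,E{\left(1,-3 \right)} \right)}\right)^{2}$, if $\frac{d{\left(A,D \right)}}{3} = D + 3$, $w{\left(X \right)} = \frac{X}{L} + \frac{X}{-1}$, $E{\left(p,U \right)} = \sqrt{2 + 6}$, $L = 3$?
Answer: $\frac{1609}{9} + 124 \sqrt{2} \approx 354.14$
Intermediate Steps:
$E{\left(p,U \right)} = 2 \sqrt{2}$ ($E{\left(p,U \right)} = \sqrt{8} = 2 \sqrt{2}$)
$w{\left(X \right)} = - \frac{2 X}{3}$ ($w{\left(X \right)} = \frac{X}{3} + \frac{X}{-1} = X \frac{1}{3} + X \left(-1\right) = \frac{X}{3} - X = - \frac{2 X}{3}$)
$d{\left(A,D \right)} = 9 + 3 D$ ($d{\left(A,D \right)} = 3 \left(D + 3\right) = 3 \left(3 + D\right) = 9 + 3 D$)
$\left(w{\left(-2 \right)} + d{\left(6,E{\left(1,-3 \right)} \right)}\right)^{2} = \left(\left(- \frac{2}{3}\right) \left(-2\right) + \left(9 + 3 \cdot 2 \sqrt{2}\right)\right)^{2} = \left(\frac{4}{3} + \left(9 + 6 \sqrt{2}\right)\right)^{2} = \left(\frac{31}{3} + 6 \sqrt{2}\right)^{2}$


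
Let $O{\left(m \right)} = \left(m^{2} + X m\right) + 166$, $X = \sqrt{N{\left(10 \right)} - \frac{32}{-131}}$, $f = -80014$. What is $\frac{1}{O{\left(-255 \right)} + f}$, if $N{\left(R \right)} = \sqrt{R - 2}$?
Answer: $- \frac{1}{14823 + \frac{255 \sqrt{4192 + 34322 \sqrt{2}}}{131}} \approx -6.5488 \cdot 10^{-5}$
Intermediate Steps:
$N{\left(R \right)} = \sqrt{-2 + R}$
$X = \sqrt{\frac{32}{131} + 2 \sqrt{2}}$ ($X = \sqrt{\sqrt{-2 + 10} - \frac{32}{-131}} = \sqrt{\sqrt{8} - - \frac{32}{131}} = \sqrt{2 \sqrt{2} + \frac{32}{131}} = \sqrt{\frac{32}{131} + 2 \sqrt{2}} \approx 1.7529$)
$O{\left(m \right)} = 166 + m^{2} + \frac{m \sqrt{4192 + 34322 \sqrt{2}}}{131}$ ($O{\left(m \right)} = \left(m^{2} + \frac{\sqrt{4192 + 34322 \sqrt{2}}}{131} m\right) + 166 = \left(m^{2} + \frac{m \sqrt{4192 + 34322 \sqrt{2}}}{131}\right) + 166 = 166 + m^{2} + \frac{m \sqrt{4192 + 34322 \sqrt{2}}}{131}$)
$\frac{1}{O{\left(-255 \right)} + f} = \frac{1}{\left(166 + \left(-255\right)^{2} + \frac{1}{131} \left(-255\right) \sqrt{4192 + 34322 \sqrt{2}}\right) - 80014} = \frac{1}{\left(166 + 65025 - \frac{255 \sqrt{4192 + 34322 \sqrt{2}}}{131}\right) - 80014} = \frac{1}{\left(65191 - \frac{255 \sqrt{4192 + 34322 \sqrt{2}}}{131}\right) - 80014} = \frac{1}{-14823 - \frac{255 \sqrt{4192 + 34322 \sqrt{2}}}{131}}$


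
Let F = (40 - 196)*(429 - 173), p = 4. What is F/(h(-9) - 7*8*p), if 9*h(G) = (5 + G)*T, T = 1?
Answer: 89856/505 ≈ 177.93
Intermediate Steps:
h(G) = 5/9 + G/9 (h(G) = ((5 + G)*1)/9 = (5 + G)/9 = 5/9 + G/9)
F = -39936 (F = -156*256 = -39936)
F/(h(-9) - 7*8*p) = -39936/((5/9 + (⅑)*(-9)) - 7*8*4) = -39936/((5/9 - 1) - 56*4) = -39936/(-4/9 - 1*224) = -39936/(-4/9 - 224) = -39936/(-2020/9) = -39936*(-9/2020) = 89856/505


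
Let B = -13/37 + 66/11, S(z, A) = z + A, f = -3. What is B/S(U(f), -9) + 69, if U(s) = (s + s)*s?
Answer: 23186/333 ≈ 69.628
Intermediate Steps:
U(s) = 2*s² (U(s) = (2*s)*s = 2*s²)
S(z, A) = A + z
B = 209/37 (B = -13*1/37 + 66*(1/11) = -13/37 + 6 = 209/37 ≈ 5.6487)
B/S(U(f), -9) + 69 = (209/37)/(-9 + 2*(-3)²) + 69 = (209/37)/(-9 + 2*9) + 69 = (209/37)/(-9 + 18) + 69 = (209/37)/9 + 69 = (⅑)*(209/37) + 69 = 209/333 + 69 = 23186/333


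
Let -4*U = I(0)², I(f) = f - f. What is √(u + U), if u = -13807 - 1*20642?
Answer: I*√34449 ≈ 185.6*I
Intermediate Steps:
I(f) = 0
U = 0 (U = -¼*0² = -¼*0 = 0)
u = -34449 (u = -13807 - 20642 = -34449)
√(u + U) = √(-34449 + 0) = √(-34449) = I*√34449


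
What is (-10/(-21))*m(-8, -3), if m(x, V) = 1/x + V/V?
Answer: 5/12 ≈ 0.41667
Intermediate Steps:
m(x, V) = 1 + 1/x (m(x, V) = 1/x + 1 = 1 + 1/x)
(-10/(-21))*m(-8, -3) = (-10/(-21))*((1 - 8)/(-8)) = (-1/21*(-10))*(-⅛*(-7)) = (10/21)*(7/8) = 5/12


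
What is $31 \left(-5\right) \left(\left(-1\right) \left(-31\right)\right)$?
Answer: $-4805$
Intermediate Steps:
$31 \left(-5\right) \left(\left(-1\right) \left(-31\right)\right) = \left(-155\right) 31 = -4805$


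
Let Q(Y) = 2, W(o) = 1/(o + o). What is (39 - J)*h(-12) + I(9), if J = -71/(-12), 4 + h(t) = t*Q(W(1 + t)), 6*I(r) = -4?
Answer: -927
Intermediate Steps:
W(o) = 1/(2*o)
I(r) = -2/3 (I(r) = (1/6)*(-4) = -2/3)
h(t) = -4 + 2*t (h(t) = -4 + t*2 = -4 + 2*t)
J = 71/12 (J = -71*(-1/12) = 71/12 ≈ 5.9167)
(39 - J)*h(-12) + I(9) = (39 - 1*71/12)*(-4 + 2*(-12)) - 2/3 = (39 - 71/12)*(-4 - 24) - 2/3 = (397/12)*(-28) - 2/3 = -2779/3 - 2/3 = -927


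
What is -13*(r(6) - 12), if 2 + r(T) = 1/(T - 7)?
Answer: 195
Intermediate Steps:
r(T) = -2 + 1/(-7 + T) (r(T) = -2 + 1/(T - 7) = -2 + 1/(-7 + T))
-13*(r(6) - 12) = -13*((15 - 2*6)/(-7 + 6) - 12) = -13*((15 - 12)/(-1) - 12) = -13*(-1*3 - 12) = -13*(-3 - 12) = -13*(-15) = 195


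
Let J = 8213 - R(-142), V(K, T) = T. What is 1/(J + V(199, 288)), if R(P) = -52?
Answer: 1/8553 ≈ 0.00011692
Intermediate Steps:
J = 8265 (J = 8213 - 1*(-52) = 8213 + 52 = 8265)
1/(J + V(199, 288)) = 1/(8265 + 288) = 1/8553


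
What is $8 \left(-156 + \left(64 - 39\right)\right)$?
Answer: $-1048$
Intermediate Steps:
$8 \left(-156 + \left(64 - 39\right)\right) = 8 \left(-156 + 25\right) = 8 \left(-131\right) = -1048$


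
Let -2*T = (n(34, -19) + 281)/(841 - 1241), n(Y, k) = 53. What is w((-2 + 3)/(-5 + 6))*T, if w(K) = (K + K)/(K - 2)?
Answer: -167/200 ≈ -0.83500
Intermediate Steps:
w(K) = 2*K/(-2 + K) (w(K) = (2*K)/(-2 + K) = 2*K/(-2 + K))
T = 167/400 (T = -(53 + 281)/(2*(841 - 1241)) = -167/(-400) = -167*(-1)/400 = -1/2*(-167/200) = 167/400 ≈ 0.41750)
w((-2 + 3)/(-5 + 6))*T = (2*((-2 + 3)/(-5 + 6))/(-2 + (-2 + 3)/(-5 + 6)))*(167/400) = (2*(1/1)/(-2 + 1/1))*(167/400) = (2*(1*1)/(-2 + 1*1))*(167/400) = (2*1/(-2 + 1))*(167/400) = (2*1/(-1))*(167/400) = (2*1*(-1))*(167/400) = -2*167/400 = -167/200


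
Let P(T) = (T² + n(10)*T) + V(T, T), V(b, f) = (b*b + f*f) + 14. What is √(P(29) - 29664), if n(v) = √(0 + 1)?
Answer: I*√27098 ≈ 164.61*I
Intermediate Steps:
V(b, f) = 14 + b² + f² (V(b, f) = (b² + f²) + 14 = 14 + b² + f²)
n(v) = 1 (n(v) = √1 = 1)
P(T) = 14 + T + 3*T² (P(T) = (T² + 1*T) + (14 + T² + T²) = (T² + T) + (14 + 2*T²) = (T + T²) + (14 + 2*T²) = 14 + T + 3*T²)
√(P(29) - 29664) = √((14 + 29 + 3*29²) - 29664) = √((14 + 29 + 3*841) - 29664) = √((14 + 29 + 2523) - 29664) = √(2566 - 29664) = √(-27098) = I*√27098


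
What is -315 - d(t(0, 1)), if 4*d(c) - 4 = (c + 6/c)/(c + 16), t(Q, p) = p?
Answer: -21495/68 ≈ -316.10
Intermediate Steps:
d(c) = 1 + (c + 6/c)/(4*(16 + c)) (d(c) = 1 + ((c + 6/c)/(c + 16))/4 = 1 + ((c + 6/c)/(16 + c))/4 = 1 + (c + 6/c)/(4*(16 + c)))
-315 - d(t(0, 1)) = -315 - (6 + 5*1**2 + 64*1)/(4*1*(16 + 1)) = -315 - (6 + 5*1 + 64)/(4*17) = -315 - (6 + 5 + 64)/(4*17) = -315 - 75/(4*17) = -315 - 1*75/68 = -315 - 75/68 = -21495/68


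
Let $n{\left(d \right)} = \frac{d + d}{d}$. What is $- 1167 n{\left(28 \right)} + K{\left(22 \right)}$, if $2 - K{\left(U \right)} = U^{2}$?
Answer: $-2816$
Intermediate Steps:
$n{\left(d \right)} = 2$ ($n{\left(d \right)} = \frac{2 d}{d} = 2$)
$K{\left(U \right)} = 2 - U^{2}$
$- 1167 n{\left(28 \right)} + K{\left(22 \right)} = \left(-1167\right) 2 + \left(2 - 22^{2}\right) = -2334 + \left(2 - 484\right) = -2334 - 482 = -2816$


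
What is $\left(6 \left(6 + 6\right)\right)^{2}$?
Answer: $5184$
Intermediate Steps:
$\left(6 \left(6 + 6\right)\right)^{2} = \left(6 \cdot 12\right)^{2} = 72^{2} = 5184$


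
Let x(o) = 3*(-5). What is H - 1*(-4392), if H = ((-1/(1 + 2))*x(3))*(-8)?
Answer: 4352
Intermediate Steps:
x(o) = -15
H = -40 (H = (-1/(1 + 2)*(-15))*(-8) = (-1/3*(-15))*(-8) = (-1*⅓*(-15))*(-8) = -⅓*(-15)*(-8) = 5*(-8) = -40)
H - 1*(-4392) = -40 - 1*(-4392) = -40 + 4392 = 4352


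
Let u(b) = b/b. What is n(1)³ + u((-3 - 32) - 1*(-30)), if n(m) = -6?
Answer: -215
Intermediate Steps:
u(b) = 1
n(1)³ + u((-3 - 32) - 1*(-30)) = (-6)³ + 1 = -216 + 1 = -215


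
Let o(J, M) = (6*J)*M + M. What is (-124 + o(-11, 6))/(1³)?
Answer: -514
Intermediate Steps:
o(J, M) = M + 6*J*M (o(J, M) = 6*J*M + M = M + 6*J*M)
(-124 + o(-11, 6))/(1³) = (-124 + 6*(1 + 6*(-11)))/(1³) = (-124 + 6*(1 - 66))/1 = (-124 + 6*(-65))*1 = (-124 - 390)*1 = -514*1 = -514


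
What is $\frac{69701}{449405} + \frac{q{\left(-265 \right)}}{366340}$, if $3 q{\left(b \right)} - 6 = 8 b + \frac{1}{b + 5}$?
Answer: $\frac{3933942954319}{25683064321200} \approx 0.15317$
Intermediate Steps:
$q{\left(b \right)} = 2 + \frac{1}{3 \left(5 + b\right)} + \frac{8 b}{3}$ ($q{\left(b \right)} = 2 + \frac{8 b + \frac{1}{b + 5}}{3} = 2 + \frac{8 b + \frac{1}{5 + b}}{3} = 2 + \frac{\frac{1}{5 + b} + 8 b}{3} = 2 + \left(\frac{1}{3 \left(5 + b\right)} + \frac{8 b}{3}\right) = 2 + \frac{1}{3 \left(5 + b\right)} + \frac{8 b}{3}$)
$\frac{69701}{449405} + \frac{q{\left(-265 \right)}}{366340} = \frac{69701}{449405} + \frac{\frac{1}{3} \frac{1}{5 - 265} \left(31 + 8 \left(-265\right)^{2} + 46 \left(-265\right)\right)}{366340} = 69701 \cdot \frac{1}{449405} + \frac{31 + 8 \cdot 70225 - 12190}{3 \left(-260\right)} \frac{1}{366340} = \frac{69701}{449405} + \frac{1}{3} \left(- \frac{1}{260}\right) \left(31 + 561800 - 12190\right) \frac{1}{366340} = \frac{69701}{449405} + \frac{1}{3} \left(- \frac{1}{260}\right) 549641 \cdot \frac{1}{366340} = \frac{69701}{449405} - \frac{549641}{285745200} = \frac{3933942954319}{25683064321200}$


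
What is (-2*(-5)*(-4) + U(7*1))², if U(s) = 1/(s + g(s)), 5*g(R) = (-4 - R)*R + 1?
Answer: 2706025/1681 ≈ 1609.8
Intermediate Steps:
g(R) = ⅕ + R*(-4 - R)/5 (g(R) = ((-4 - R)*R + 1)/5 = (R*(-4 - R) + 1)/5 = (1 + R*(-4 - R))/5 = ⅕ + R*(-4 - R)/5)
U(s) = 1/(⅕ - s²/5 + s/5) (U(s) = 1/(s + (⅕ - 4*s/5 - s²/5)) = 1/(⅕ - s²/5 + s/5))
(-2*(-5)*(-4) + U(7*1))² = (-2*(-5)*(-4) + 5/(1 + 7*1 - (7*1)²))² = (10*(-4) + 5/(1 + 7 - 1*7²))² = (-40 + 5/(1 + 7 - 1*49))² = (-40 + 5/(1 + 7 - 49))² = (-40 + 5/(-41))² = (-40 + 5*(-1/41))² = (-40 - 5/41)² = (-1645/41)² = 2706025/1681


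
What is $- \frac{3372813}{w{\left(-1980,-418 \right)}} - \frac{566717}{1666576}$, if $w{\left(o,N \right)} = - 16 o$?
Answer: $- \frac{39159741617}{366646720} \approx -106.81$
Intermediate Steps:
$- \frac{3372813}{w{\left(-1980,-418 \right)}} - \frac{566717}{1666576} = - \frac{3372813}{\left(-16\right) \left(-1980\right)} - \frac{566717}{1666576} = - \frac{3372813}{31680} - \frac{566717}{1666576} = \left(-3372813\right) \frac{1}{31680} - \frac{566717}{1666576} = - \frac{374757}{3520} - \frac{566717}{1666576} = - \frac{39159741617}{366646720}$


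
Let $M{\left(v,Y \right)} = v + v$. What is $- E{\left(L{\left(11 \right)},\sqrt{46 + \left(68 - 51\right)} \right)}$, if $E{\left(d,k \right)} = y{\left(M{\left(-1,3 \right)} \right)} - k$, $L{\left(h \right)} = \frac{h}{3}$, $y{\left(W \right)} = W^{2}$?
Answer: $-4 + 3 \sqrt{7} \approx 3.9373$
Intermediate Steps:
$M{\left(v,Y \right)} = 2 v$
$L{\left(h \right)} = \frac{h}{3}$ ($L{\left(h \right)} = h \frac{1}{3} = \frac{h}{3}$)
$E{\left(d,k \right)} = 4 - k$ ($E{\left(d,k \right)} = \left(2 \left(-1\right)\right)^{2} - k = \left(-2\right)^{2} - k = 4 - k$)
$- E{\left(L{\left(11 \right)},\sqrt{46 + \left(68 - 51\right)} \right)} = - (4 - \sqrt{46 + \left(68 - 51\right)}) = - (4 - \sqrt{46 + 17}) = - (4 - \sqrt{63}) = - (4 - 3 \sqrt{7}) = -4 + 3 \sqrt{7}$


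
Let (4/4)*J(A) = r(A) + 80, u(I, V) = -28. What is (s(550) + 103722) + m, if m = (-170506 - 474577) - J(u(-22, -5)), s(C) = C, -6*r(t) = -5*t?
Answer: -1622603/3 ≈ -5.4087e+5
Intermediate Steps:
r(t) = 5*t/6 (r(t) = -(-5)*t/6 = 5*t/6)
J(A) = 80 + 5*A/6 (J(A) = 5*A/6 + 80 = 80 + 5*A/6)
m = -1935419/3 (m = (-170506 - 474577) - (80 + (⅚)*(-28)) = -645083 - (80 - 70/3) = -645083 - 1*170/3 = -645083 - 170/3 = -1935419/3 ≈ -6.4514e+5)
(s(550) + 103722) + m = (550 + 103722) - 1935419/3 = 104272 - 1935419/3 = -1622603/3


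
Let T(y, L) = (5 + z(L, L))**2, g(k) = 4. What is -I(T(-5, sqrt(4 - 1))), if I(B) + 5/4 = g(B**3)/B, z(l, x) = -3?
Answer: 1/4 ≈ 0.25000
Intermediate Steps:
T(y, L) = 4 (T(y, L) = (5 - 3)**2 = 2**2 = 4)
I(B) = -5/4 + 4/B
-I(T(-5, sqrt(4 - 1))) = -(-5/4 + 4/4) = -(-5/4 + 4*(1/4)) = -(-5/4 + 1) = -1*(-1/4) = 1/4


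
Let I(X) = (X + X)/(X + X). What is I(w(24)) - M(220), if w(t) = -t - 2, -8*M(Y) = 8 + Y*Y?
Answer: 6052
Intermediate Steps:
M(Y) = -1 - Y²/8 (M(Y) = -(8 + Y*Y)/8 = -(8 + Y²)/8 = -1 - Y²/8)
w(t) = -2 - t
I(X) = 1 (I(X) = (2*X)/((2*X)) = (2*X)*(1/(2*X)) = 1)
I(w(24)) - M(220) = 1 - (-1 - ⅛*220²) = 1 - (-1 - ⅛*48400) = 1 - (-1 - 6050) = 1 - 1*(-6051) = 1 + 6051 = 6052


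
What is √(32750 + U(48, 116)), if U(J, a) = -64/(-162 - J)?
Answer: √361072110/105 ≈ 180.97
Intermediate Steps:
√(32750 + U(48, 116)) = √(32750 + 64/(162 + 48)) = √(32750 + 64/210) = √(32750 + 64*(1/210)) = √(32750 + 32/105) = √(3438782/105) = √361072110/105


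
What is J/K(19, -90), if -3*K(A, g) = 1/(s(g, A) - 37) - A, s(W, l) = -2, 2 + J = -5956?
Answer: -348543/371 ≈ -939.47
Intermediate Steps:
J = -5958 (J = -2 - 5956 = -5958)
K(A, g) = 1/117 + A/3 (K(A, g) = -(1/(-2 - 37) - A)/3 = -(1/(-39) - A)/3 = -(-1/39 - A)/3 = 1/117 + A/3)
J/K(19, -90) = -5958/(1/117 + (⅓)*19) = -5958/(1/117 + 19/3) = -5958/742/117 = -5958*117/742 = -348543/371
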